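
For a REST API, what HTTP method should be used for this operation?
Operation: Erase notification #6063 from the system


GET = read, POST = create, PUT = update/replace, DELETE = remove
This operation is a removal.
DELETE


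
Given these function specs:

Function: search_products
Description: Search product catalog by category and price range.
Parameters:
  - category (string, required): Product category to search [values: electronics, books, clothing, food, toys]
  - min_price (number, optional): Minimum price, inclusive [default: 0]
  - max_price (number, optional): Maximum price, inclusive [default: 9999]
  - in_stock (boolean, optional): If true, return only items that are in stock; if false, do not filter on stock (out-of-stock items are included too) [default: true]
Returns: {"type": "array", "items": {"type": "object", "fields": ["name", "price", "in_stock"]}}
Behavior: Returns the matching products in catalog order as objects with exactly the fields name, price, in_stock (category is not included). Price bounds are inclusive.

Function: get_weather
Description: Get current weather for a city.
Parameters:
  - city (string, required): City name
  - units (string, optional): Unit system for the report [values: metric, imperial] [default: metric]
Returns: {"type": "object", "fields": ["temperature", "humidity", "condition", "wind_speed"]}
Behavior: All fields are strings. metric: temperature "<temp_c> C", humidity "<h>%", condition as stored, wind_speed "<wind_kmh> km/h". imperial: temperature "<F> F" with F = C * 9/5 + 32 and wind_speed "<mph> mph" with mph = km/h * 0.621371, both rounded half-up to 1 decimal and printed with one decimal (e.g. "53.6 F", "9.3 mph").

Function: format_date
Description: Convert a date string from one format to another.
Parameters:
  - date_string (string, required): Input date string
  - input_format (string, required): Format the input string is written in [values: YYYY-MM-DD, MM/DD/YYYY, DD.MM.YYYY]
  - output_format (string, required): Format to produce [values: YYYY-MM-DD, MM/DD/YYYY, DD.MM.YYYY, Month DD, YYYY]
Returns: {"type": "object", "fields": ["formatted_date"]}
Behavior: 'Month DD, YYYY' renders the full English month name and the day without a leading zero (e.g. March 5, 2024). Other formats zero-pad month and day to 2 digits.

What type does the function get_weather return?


The get_weather spec declares Returns: {"type": "object", "fields": ["temperature", "humidity", "condition", "wind_speed"]}
Type:
object


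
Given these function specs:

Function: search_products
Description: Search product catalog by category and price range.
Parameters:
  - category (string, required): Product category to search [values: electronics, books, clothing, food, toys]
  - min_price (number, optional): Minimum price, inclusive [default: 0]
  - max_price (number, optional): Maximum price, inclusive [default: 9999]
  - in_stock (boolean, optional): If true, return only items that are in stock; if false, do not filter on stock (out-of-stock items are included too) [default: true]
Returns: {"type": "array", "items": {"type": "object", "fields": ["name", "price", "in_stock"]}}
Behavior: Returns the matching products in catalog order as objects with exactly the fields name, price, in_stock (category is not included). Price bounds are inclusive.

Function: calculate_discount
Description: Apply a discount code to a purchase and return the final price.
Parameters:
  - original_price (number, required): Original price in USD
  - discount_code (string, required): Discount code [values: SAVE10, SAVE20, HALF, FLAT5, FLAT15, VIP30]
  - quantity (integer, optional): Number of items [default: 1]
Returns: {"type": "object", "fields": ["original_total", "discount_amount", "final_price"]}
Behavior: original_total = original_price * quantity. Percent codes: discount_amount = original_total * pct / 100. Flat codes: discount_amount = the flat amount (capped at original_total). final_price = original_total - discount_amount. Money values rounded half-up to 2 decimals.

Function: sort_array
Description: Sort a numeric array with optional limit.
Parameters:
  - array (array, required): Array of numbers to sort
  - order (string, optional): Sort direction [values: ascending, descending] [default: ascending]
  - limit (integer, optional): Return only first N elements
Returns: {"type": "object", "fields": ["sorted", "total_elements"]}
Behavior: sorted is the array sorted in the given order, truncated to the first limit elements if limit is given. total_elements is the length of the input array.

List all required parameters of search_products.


Parameters of search_products and their required/optional flag:
  category: required
  min_price: optional
  max_price: optional
  in_stock: optional
category


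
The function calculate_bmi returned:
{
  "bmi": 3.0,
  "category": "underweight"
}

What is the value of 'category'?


underweight


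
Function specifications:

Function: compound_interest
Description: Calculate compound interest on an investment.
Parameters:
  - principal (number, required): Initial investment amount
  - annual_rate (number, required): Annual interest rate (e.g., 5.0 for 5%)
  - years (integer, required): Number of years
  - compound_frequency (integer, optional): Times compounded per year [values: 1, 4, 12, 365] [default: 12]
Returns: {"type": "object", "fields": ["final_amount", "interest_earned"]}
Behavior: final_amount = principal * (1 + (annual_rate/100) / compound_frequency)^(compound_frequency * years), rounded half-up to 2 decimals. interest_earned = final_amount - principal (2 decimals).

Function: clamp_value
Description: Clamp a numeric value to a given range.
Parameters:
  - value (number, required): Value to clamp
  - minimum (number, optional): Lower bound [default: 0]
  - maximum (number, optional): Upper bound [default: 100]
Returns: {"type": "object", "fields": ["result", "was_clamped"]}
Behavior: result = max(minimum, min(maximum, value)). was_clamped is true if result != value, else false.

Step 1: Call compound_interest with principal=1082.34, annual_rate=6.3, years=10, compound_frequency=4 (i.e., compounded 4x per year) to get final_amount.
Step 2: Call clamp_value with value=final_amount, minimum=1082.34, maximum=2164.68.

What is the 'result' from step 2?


Step 1: compound_interest
  rate per period = 6.3/100/4 = 0.01575 (keep full precision); periods = 4 * 10 = 40
  (1 + 0.01575)^40 = 1.86841455
  final_amount = 1082.34 * 1.86841455 = 2022.259801 -> 2022.26
  interest_earned = 2022.26 - 1082.34 = 939.92
  -> final_amount = 2022.26
Step 2: clamp_value(value=2022.26, minimum=1082.34, maximum=2164.68)
  result = max(1082.34, min(2164.68, 2022.26)) = max(1082.34, 2022.26) = 2022.26
  was_clamped = (2022.26 != 2022.26) = false
  -> result = 2022.26
2022.26


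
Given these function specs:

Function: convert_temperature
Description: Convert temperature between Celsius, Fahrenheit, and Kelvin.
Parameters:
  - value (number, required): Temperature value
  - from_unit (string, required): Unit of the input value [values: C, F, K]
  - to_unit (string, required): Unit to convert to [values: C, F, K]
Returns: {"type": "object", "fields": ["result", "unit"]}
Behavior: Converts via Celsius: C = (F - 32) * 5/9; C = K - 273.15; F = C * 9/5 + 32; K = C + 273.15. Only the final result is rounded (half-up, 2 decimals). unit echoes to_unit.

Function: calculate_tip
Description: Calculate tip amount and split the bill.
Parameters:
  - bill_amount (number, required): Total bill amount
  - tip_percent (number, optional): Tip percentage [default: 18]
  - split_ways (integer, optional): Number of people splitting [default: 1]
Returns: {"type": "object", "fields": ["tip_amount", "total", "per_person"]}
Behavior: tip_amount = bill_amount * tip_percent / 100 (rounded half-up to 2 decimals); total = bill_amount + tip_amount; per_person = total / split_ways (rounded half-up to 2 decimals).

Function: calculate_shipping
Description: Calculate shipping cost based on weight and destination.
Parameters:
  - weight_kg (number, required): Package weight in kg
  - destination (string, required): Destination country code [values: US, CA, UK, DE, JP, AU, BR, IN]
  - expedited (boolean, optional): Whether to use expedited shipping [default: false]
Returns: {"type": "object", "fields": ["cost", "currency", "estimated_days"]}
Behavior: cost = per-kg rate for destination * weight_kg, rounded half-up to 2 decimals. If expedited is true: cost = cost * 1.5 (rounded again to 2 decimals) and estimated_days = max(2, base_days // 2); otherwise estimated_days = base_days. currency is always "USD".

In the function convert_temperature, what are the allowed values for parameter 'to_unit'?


The convert_temperature spec declares:
  - to_unit (string, required): Unit to convert to [values: C, F, K]
Allowed values:
C, F, K


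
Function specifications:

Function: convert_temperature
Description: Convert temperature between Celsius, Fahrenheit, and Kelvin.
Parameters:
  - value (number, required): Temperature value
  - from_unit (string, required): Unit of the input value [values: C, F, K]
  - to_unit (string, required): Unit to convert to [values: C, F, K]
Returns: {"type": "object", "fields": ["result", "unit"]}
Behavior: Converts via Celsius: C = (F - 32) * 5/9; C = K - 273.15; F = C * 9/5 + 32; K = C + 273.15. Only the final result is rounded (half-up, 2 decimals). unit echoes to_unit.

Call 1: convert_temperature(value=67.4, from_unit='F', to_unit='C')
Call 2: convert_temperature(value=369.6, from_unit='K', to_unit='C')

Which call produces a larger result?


Call 1:
  To C: (67.4 - 32) * 5/9 = 19.666667
  Target is C: 19.666667
  Round to 2 decimals: 19.67
  -> 19.67 C
Call 2:
  To C: 369.6 - 273.15 = 96.45
  Target is C: 96.45
  Round to 2 decimals: 96.45
  -> 96.45 C
Call 2 (96.45 C)


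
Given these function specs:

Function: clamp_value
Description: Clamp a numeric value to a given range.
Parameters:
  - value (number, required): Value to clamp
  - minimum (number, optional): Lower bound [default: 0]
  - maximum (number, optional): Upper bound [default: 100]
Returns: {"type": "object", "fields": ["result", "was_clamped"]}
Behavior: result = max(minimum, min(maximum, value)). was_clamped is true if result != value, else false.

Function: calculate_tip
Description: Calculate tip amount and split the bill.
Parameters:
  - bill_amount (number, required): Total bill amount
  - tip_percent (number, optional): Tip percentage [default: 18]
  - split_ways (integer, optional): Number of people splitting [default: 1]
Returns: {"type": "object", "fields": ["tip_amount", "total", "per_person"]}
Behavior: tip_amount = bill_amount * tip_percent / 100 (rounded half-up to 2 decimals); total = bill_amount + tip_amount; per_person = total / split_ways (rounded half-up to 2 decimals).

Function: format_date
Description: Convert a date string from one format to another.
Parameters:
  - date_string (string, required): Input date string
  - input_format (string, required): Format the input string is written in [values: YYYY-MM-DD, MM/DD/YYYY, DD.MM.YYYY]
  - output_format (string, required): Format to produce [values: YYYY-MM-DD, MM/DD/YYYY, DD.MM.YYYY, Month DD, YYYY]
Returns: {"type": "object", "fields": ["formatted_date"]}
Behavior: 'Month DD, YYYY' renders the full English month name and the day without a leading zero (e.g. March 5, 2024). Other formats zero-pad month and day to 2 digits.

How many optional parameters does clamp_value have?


Parameters of clamp_value: value (required), minimum (optional), maximum (optional)
Optional count:
2


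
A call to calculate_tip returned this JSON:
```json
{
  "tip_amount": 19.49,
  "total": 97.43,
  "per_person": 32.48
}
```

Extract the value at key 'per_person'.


32.48


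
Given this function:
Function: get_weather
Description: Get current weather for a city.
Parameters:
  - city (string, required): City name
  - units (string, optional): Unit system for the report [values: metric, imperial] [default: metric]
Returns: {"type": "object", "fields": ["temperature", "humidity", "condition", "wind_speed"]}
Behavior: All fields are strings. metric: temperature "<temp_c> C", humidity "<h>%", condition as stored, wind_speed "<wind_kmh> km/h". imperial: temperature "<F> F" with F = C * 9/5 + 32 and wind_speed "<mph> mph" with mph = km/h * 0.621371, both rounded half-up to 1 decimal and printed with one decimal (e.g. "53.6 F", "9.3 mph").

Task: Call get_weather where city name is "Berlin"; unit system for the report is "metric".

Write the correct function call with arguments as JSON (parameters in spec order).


Mapping each described value to its parameter name:
  'City name' -> city = "Berlin"
  'Unit system for the report' -> units = "metric"
get_weather({"city": "Berlin", "units": "metric"})


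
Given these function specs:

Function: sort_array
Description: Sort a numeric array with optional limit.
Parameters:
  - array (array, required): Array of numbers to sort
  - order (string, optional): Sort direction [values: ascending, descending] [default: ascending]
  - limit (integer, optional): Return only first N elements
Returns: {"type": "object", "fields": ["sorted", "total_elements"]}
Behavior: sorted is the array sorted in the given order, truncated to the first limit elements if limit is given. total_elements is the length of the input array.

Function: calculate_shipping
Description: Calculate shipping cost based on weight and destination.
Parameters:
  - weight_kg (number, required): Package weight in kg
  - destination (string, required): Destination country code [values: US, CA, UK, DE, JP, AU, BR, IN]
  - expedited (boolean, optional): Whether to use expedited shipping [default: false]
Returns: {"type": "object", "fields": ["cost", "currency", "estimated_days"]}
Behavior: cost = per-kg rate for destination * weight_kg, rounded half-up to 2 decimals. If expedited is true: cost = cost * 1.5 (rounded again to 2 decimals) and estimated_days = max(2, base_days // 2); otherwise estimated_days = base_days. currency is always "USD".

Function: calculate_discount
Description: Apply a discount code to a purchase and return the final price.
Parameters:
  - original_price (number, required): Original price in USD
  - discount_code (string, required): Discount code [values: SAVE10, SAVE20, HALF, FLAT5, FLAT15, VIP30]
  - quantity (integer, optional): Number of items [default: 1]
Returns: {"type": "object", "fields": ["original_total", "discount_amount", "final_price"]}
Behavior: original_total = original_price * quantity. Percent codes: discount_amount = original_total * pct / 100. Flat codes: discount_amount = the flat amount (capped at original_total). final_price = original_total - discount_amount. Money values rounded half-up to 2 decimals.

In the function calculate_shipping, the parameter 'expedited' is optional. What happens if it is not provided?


The calculate_shipping spec declares:
  - expedited (boolean, optional): Whether to use expedited shipping [default: false]
It defaults to false


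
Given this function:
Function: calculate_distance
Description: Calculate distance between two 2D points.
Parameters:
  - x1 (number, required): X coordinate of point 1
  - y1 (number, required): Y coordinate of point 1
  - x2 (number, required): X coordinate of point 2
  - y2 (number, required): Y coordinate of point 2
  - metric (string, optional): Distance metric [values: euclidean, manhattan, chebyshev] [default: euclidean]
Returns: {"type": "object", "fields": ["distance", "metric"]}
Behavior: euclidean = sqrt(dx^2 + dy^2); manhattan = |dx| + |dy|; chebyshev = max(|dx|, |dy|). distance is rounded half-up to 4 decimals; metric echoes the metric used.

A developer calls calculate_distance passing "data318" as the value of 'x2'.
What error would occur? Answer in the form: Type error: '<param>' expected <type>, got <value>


Spec: 'x2' is declared as number; "data318" is a string.
Type error: 'x2' expected number, got "data318"


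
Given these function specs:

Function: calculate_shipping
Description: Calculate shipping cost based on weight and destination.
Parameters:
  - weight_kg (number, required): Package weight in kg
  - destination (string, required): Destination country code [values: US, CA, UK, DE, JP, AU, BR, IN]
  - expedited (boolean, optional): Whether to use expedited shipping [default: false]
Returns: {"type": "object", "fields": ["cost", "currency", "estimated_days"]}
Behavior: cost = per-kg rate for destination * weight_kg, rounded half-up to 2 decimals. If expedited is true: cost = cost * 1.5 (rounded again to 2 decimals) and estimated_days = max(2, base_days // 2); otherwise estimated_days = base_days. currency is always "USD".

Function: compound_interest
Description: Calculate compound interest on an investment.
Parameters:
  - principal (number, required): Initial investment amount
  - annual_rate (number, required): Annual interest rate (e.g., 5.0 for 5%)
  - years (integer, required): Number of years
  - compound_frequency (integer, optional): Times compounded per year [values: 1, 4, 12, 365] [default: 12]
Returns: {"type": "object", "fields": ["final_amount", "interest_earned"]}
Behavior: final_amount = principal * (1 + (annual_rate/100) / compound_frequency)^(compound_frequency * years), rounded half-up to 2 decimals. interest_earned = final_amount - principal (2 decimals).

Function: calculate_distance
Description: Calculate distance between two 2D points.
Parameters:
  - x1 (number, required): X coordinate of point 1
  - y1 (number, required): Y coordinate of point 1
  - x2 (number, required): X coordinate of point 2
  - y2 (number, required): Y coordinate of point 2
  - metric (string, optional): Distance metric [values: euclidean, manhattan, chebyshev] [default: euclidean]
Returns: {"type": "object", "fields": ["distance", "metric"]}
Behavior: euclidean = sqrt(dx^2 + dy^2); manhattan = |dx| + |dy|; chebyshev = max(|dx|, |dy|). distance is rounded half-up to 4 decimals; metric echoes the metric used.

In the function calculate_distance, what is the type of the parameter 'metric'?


The calculate_distance spec declares:
  - metric (string, optional): Distance metric [values: euclidean, manhattan, chebyshev] [default: euclidean]
Type:
string


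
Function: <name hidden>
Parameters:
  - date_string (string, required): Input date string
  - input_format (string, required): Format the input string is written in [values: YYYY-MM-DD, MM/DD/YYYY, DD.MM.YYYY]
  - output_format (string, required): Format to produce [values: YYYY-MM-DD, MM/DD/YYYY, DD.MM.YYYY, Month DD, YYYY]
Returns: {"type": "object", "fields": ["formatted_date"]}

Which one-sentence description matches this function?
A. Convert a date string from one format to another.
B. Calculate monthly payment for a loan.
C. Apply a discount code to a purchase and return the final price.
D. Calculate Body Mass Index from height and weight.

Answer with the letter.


Parameters date_string, input_format, output_format and return ["formatted_date"] fit: Convert a date string from one format to another.
A


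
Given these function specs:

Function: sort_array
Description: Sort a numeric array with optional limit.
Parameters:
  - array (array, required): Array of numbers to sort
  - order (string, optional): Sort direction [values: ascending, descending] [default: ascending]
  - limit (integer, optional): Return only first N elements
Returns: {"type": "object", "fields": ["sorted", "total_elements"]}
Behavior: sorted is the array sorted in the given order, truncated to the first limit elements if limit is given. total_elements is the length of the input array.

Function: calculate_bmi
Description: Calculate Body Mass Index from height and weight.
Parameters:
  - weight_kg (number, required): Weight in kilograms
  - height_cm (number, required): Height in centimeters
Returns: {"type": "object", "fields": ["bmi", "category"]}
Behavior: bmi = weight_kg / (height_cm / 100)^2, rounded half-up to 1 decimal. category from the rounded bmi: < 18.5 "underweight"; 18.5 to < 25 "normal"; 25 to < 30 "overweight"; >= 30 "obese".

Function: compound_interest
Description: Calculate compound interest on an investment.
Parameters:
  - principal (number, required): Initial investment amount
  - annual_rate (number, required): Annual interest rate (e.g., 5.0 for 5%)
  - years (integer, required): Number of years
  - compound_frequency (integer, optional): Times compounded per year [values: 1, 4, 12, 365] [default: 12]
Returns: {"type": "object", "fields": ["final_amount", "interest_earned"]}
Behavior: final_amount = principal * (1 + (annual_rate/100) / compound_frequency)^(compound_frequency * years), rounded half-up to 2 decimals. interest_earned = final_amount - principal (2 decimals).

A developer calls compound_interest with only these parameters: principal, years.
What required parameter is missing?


Required parameters: principal, annual_rate, years
Provided: principal, years
Missing: annual_rate
annual_rate


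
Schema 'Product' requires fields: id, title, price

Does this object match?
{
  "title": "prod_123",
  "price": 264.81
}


Checking required fields...
Missing: id
Invalid - missing required field 'id'


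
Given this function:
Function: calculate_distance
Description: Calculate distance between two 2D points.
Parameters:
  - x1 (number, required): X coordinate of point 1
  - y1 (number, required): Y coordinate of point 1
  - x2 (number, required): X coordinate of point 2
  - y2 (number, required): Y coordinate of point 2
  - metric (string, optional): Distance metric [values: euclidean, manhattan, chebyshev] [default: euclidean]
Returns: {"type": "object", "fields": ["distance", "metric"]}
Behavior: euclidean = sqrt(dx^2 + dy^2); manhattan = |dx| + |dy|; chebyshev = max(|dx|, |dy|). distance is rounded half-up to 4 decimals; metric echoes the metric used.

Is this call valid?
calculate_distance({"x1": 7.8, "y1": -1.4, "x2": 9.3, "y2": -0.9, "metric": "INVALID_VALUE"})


Checking parameter values...
Parameter 'metric' has value 'INVALID_VALUE' not in allowed: euclidean, manhattan, chebyshev
Invalid - 'metric' must be one of euclidean, manhattan, chebyshev


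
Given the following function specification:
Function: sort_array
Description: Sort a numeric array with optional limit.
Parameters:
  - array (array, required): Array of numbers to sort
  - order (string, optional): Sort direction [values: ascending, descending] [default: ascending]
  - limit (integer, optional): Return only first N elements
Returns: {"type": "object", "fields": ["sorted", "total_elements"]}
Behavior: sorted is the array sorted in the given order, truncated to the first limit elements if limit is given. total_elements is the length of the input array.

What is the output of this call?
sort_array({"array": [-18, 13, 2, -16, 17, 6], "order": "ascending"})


sorted ascending: [-18, -16, 2, 6, 13, 17]
total_elements = len(input) = 6
Output:
{"sorted": [-18, -16, 2, 6, 13, 17], "total_elements": 6}


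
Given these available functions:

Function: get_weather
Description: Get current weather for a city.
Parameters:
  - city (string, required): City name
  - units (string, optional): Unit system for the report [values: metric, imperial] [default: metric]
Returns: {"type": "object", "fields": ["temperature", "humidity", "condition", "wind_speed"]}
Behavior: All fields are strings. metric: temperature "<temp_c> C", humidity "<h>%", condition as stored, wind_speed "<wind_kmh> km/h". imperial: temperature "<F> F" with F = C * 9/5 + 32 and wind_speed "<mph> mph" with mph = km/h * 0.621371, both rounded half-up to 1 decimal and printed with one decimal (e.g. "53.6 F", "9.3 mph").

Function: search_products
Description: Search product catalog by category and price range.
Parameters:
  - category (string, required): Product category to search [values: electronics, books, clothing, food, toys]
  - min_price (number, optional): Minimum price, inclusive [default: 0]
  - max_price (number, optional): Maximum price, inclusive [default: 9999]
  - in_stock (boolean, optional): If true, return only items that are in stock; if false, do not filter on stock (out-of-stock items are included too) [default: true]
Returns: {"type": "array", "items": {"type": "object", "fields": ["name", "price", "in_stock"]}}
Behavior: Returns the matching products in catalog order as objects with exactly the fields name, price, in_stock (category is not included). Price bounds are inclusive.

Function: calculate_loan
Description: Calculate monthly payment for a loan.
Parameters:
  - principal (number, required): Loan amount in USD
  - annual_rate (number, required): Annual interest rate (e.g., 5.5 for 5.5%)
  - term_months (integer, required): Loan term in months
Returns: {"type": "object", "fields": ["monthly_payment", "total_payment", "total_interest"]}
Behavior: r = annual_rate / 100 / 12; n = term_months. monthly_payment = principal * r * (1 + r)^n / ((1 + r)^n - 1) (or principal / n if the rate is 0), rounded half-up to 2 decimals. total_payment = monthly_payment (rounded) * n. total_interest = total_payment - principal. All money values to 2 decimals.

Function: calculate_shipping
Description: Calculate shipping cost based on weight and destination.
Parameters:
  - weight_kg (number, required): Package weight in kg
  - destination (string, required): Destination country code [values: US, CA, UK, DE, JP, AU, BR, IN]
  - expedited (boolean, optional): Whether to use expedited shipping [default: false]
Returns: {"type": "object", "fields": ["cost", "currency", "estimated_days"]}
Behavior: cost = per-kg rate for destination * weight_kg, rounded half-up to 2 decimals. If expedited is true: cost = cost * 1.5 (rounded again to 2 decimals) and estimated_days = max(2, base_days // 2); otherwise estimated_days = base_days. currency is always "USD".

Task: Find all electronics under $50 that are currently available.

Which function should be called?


The task needs a function whose description is: Search product catalog by category and price range.
search_products


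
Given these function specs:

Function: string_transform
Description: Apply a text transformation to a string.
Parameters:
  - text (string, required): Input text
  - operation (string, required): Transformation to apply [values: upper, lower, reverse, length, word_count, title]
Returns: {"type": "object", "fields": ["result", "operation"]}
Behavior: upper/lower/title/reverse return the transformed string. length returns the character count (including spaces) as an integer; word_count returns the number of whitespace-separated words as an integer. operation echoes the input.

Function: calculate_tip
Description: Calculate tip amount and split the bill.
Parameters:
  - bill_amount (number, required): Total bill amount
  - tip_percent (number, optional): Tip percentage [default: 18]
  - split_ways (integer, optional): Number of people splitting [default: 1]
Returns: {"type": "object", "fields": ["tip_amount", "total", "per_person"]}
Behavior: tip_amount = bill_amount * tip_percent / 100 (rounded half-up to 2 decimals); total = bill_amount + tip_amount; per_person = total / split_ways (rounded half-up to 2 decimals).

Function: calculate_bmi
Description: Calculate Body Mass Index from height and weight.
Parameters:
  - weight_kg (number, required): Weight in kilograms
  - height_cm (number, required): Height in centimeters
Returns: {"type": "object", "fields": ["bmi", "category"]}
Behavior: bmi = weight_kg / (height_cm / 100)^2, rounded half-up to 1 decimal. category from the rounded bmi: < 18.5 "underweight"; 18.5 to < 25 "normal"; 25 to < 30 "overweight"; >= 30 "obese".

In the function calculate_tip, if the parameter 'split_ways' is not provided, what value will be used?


The calculate_tip spec declares:
  - split_ways (integer, optional): Number of people splitting [default: 1]
Default:
1


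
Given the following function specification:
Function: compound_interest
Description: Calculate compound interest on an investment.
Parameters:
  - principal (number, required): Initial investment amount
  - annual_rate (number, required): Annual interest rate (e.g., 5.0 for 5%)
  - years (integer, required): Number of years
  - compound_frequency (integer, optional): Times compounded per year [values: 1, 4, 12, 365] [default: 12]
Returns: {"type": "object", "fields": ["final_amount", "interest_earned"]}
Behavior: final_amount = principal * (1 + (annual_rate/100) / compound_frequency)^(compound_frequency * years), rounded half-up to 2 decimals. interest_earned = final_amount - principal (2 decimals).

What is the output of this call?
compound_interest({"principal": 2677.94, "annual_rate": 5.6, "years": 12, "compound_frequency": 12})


rate per period = 5.6/100/12 = 0.004666666667 (keep full precision); periods = 12 * 12 = 144
(1 + 0.004666666667)^144 = 1.95509124
final_amount = 2677.94 * 1.95509124 = 5235.617029 -> 5235.62
interest_earned = 5235.62 - 2677.94 = 2557.68
Output:
{"final_amount": 5235.62, "interest_earned": 2557.68}


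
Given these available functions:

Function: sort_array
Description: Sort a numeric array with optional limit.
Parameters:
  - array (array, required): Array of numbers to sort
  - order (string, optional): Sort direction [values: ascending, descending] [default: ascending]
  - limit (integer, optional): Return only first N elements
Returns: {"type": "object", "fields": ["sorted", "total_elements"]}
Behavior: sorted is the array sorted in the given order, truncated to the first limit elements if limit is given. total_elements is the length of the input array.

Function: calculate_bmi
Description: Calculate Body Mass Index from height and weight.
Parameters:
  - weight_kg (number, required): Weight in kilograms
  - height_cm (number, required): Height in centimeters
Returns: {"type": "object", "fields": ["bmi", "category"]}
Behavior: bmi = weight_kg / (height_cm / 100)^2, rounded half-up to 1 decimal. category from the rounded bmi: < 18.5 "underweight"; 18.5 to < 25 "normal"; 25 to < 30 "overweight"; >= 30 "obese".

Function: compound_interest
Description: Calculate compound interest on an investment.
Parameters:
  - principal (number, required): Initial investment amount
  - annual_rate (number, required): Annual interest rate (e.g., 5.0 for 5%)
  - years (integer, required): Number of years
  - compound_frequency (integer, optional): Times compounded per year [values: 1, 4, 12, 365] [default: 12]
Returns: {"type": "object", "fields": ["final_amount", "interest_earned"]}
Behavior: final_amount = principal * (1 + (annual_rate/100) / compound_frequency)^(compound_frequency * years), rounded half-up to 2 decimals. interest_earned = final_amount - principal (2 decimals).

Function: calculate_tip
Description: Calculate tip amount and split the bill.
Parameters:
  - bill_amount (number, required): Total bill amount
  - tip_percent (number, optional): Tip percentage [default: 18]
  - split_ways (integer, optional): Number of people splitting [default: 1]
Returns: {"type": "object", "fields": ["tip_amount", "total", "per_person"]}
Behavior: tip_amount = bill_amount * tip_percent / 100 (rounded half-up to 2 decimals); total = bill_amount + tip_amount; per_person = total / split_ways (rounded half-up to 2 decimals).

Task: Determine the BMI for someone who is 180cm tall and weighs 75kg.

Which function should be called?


The task needs a function whose description is: Calculate Body Mass Index from height and weight.
calculate_bmi


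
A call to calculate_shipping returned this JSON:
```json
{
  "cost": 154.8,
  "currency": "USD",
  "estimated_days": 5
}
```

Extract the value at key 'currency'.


USD


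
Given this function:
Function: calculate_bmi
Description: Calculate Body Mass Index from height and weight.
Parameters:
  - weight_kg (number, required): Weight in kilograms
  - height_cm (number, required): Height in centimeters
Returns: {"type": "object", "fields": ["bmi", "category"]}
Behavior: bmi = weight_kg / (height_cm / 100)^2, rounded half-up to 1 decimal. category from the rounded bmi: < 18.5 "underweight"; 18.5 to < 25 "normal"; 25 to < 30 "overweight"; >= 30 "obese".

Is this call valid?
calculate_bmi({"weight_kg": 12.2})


Checking required parameters...
Missing required parameter: height_cm
Invalid - missing required parameter 'height_cm'


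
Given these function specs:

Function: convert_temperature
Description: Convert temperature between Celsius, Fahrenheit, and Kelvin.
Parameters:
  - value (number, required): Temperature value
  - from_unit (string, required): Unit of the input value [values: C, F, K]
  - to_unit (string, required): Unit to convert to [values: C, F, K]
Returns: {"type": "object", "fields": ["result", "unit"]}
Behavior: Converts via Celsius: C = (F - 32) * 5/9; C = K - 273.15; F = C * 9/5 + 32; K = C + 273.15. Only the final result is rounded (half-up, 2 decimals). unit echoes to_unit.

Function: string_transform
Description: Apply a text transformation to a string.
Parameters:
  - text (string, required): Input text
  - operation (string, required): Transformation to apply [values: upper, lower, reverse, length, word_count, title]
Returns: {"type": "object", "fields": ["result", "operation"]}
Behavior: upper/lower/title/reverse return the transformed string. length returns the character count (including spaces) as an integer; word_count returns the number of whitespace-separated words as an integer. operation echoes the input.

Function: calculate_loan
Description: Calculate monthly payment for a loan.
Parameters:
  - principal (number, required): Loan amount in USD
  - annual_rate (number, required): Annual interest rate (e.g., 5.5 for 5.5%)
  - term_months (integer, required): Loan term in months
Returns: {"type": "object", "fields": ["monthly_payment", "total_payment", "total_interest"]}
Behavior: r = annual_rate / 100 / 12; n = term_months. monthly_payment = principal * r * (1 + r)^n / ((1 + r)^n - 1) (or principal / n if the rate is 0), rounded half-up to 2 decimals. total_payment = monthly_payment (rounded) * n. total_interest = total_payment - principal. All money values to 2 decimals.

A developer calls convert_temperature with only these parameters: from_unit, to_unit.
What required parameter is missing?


Required parameters: value, from_unit, to_unit
Provided: from_unit, to_unit
Missing: value
value


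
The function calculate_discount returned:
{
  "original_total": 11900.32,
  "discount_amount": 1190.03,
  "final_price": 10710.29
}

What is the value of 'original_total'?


11900.32


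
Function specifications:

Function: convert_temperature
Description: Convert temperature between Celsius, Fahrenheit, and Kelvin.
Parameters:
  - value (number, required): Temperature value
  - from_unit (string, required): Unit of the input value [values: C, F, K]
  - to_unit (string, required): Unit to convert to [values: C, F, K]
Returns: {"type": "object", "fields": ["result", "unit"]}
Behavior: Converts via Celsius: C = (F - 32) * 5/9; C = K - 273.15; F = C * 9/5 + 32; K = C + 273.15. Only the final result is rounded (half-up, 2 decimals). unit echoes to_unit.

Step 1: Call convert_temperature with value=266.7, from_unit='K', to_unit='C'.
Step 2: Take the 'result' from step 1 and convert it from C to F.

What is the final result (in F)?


Step 1: convert_temperature(value=266.7, from_unit=K, to_unit=C)
  To C: 266.7 - 273.15 = -6.45
  Target is C: -6.45
  Round to 2 decimals: -6.45
  -> result = -6.45 C
Step 2: convert_temperature(value=-6.45, from_unit=C, to_unit=F)
  Input already in C: -6.45
  To F: -6.45 * 9/5 + 32 = 20.39
  Round to 2 decimals: 20.39
  -> result = 20.39 F
20.39 F


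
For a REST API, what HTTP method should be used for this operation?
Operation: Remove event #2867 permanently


GET = read, POST = create, PUT = update/replace, DELETE = remove
This operation is a removal.
DELETE


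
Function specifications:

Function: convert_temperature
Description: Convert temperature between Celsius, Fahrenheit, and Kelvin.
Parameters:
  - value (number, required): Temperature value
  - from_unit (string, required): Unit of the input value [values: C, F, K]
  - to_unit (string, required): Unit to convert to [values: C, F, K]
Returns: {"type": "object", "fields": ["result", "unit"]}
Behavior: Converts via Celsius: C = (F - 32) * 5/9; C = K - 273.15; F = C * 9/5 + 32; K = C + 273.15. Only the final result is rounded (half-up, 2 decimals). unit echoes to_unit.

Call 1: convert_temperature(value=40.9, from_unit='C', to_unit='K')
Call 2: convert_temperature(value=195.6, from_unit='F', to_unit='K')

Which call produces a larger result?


Call 1:
  Input already in C: 40.9
  To K: 40.9 + 273.15 = 314.05
  Round to 2 decimals: 314.05
  -> 314.05 K
Call 2:
  To C: (195.6 - 32) * 5/9 = 90.888889
  To K: 90.888889 + 273.15 = 364.038889
  Round to 2 decimals: 364.04
  -> 364.04 K
Call 2 (364.04 K)


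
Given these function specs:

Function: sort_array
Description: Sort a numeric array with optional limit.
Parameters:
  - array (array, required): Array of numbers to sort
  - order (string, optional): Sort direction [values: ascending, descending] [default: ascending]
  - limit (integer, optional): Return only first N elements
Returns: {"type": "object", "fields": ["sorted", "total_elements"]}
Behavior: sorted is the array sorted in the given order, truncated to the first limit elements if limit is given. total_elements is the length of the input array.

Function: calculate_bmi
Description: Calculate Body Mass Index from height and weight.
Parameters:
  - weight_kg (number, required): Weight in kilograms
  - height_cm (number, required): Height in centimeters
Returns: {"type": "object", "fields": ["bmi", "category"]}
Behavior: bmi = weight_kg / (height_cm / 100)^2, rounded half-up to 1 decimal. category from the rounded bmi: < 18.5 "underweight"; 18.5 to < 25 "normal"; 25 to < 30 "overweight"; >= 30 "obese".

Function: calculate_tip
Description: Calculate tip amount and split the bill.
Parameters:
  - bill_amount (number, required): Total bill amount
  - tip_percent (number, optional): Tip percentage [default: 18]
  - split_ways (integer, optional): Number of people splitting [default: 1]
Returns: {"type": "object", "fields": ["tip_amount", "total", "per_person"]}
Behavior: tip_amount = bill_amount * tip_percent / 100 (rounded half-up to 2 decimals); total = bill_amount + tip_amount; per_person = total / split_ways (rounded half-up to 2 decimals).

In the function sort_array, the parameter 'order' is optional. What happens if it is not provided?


The sort_array spec declares:
  - order (string, optional): Sort direction [values: ascending, descending] [default: ascending]
It defaults to ascending


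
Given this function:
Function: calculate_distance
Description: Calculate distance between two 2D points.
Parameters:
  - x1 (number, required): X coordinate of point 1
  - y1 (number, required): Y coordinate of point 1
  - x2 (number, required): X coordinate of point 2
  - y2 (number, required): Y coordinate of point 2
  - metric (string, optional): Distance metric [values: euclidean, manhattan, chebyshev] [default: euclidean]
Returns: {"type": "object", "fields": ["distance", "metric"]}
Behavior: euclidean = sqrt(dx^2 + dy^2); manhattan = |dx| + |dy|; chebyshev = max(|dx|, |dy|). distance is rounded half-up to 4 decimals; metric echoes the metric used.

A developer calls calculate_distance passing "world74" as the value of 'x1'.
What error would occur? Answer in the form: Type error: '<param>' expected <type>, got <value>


Spec: 'x1' is declared as number; "world74" is a string.
Type error: 'x1' expected number, got "world74"


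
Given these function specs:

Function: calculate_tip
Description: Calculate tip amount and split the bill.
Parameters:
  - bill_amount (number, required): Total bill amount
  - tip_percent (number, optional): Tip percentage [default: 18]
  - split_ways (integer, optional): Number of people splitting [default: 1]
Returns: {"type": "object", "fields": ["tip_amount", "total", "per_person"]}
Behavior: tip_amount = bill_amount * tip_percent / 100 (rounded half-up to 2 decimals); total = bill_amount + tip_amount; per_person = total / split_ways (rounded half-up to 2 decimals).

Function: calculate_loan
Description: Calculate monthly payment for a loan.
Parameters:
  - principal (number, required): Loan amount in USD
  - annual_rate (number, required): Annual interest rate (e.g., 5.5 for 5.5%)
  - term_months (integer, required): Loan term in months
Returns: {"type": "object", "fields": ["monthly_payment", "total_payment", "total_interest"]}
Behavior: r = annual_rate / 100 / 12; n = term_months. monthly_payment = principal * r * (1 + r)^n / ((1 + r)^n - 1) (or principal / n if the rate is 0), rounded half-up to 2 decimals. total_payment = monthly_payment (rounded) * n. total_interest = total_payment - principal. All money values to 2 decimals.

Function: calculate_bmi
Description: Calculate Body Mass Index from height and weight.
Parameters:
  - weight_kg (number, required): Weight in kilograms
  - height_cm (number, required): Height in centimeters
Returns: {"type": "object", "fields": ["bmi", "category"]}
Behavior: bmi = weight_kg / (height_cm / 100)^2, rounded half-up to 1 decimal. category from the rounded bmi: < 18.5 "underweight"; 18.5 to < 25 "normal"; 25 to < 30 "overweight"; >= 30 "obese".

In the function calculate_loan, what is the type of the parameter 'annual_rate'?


The calculate_loan spec declares:
  - annual_rate (number, required): Annual interest rate (e.g., 5.5 for 5.5%)
Type:
number
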